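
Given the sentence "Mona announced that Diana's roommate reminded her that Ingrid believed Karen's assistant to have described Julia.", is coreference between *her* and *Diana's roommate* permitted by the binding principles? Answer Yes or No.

No

*her* is a pronoun; Principle B requires it to be free in its binding domain — the clause headed by 'reminded'.
— Diana's roommate: subject of the clause headed by 'reminded'; c-commands the pronoun within its binding domain — blocked (Principle B).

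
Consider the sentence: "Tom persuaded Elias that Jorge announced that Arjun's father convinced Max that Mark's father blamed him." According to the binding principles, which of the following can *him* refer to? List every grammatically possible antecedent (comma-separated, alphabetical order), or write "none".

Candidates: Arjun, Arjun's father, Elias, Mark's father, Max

Arjun, Arjun's father, Elias, Max

*him* is a pronoun; Principle B requires it to be free in its binding domain — the clause headed by 'blamed'.
— Arjun: possessor inside the subject DP of the clause headed by 'convinced'; does not c-command the pronoun — Principle B does not apply; allowed.
— Arjun's father: subject of the clause headed by 'convinced'; c-commands the pronoun but lies outside its binding domain — allowed.
— Elias: object of the matrix clause; c-commands the pronoun but lies outside its binding domain — allowed.
— Mark's father: subject of the clause headed by 'blamed'; c-commands the pronoun within its binding domain — blocked (Principle B).
— Max: object of the clause headed by 'convinced'; c-commands the pronoun but lies outside its binding domain — allowed.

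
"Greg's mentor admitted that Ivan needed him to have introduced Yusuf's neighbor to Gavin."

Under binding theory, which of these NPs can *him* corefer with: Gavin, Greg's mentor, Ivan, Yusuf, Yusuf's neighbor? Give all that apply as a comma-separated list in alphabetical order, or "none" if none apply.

Greg's mentor

*him* is a pronoun; Principle B requires it to be free in its binding domain — the clause headed by 'needed'.
— Gavin: second object of the clause headed by 'introduced'; is c-commanded by the pronoun; coreference would bind this R-expression — blocked (Principle C).
— Greg's mentor: subject of the matrix clause; c-commands the pronoun but lies outside its binding domain — allowed.
— Ivan: subject of the clause headed by 'needed'; c-commands the pronoun within its binding domain — blocked (Principle B).
— Yusuf: possessor inside the object DP of the clause headed by 'introduced'; is c-commanded by the pronoun; coreference would bind this R-expression — blocked (Principle C).
— Yusuf's neighbor: object of the clause headed by 'introduced'; is c-commanded by the pronoun; coreference would bind this R-expression — blocked (Principle C).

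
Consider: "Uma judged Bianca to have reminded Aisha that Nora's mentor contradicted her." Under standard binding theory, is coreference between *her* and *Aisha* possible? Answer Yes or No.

Yes

*Aisha* is an R-expression; Principle C requires it to be free (not bound by any c-commanding expression).
— her: object of the clause headed by 'contradicted'; the pronoun does not c-command the R-expression — coreference allowed.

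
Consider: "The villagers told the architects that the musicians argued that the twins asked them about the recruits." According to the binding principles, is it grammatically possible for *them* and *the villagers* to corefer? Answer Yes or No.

Yes

*them* is a pronoun; Principle B requires it to be free in its binding domain — the clause headed by 'asked'.
— the villagers: subject of the matrix clause; c-commands the pronoun but lies outside its binding domain — allowed.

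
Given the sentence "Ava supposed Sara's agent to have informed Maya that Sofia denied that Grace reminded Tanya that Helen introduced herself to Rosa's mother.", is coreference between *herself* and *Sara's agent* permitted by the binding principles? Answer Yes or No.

No

*herself* is a reflexive; Principle A requires it to be bound within its binding domain — the clause headed by 'introduced'.
— Sara's agent: subject of the clause headed by 'informed'; c-commands the reflexive but lies outside its binding domain — cannot bind it (Principle A).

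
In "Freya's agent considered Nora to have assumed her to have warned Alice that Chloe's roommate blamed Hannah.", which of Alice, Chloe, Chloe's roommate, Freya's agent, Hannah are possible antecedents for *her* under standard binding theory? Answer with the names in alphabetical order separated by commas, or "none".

Freya's agent

*her* is a pronoun; Principle B requires it to be free in its binding domain — the clause headed by 'assumed'.
— Alice: object of the clause headed by 'warned'; is c-commanded by the pronoun; coreference would bind this R-expression — blocked (Principle C).
— Chloe: possessor inside the subject DP of the clause headed by 'blamed'; is c-commanded by the pronoun; coreference would bind this R-expression — blocked (Principle C).
— Chloe's roommate: subject of the clause headed by 'blamed'; is c-commanded by the pronoun; coreference would bind this R-expression — blocked (Principle C).
— Freya's agent: subject of the matrix clause; c-commands the pronoun but lies outside its binding domain — allowed.
— Hannah: object of the clause headed by 'blamed'; is c-commanded by the pronoun; coreference would bind this R-expression — blocked (Principle C).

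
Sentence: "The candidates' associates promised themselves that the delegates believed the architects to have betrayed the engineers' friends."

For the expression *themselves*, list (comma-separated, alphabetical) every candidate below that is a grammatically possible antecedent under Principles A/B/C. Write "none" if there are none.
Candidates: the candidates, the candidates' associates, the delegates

the candidates' associates

*themselves* is a reflexive; Principle A requires it to be bound within its binding domain — the matrix clause.
— the candidates: possessor inside the subject DP of the matrix clause; does not c-command the reflexive — cannot bind it (Principle A).
— the candidates' associates: subject of the matrix clause; c-commands the reflexive within its binding domain — allowed (Principle A).
— the delegates: subject of the clause headed by 'believed'; does not c-command the reflexive — cannot bind it (Principle A).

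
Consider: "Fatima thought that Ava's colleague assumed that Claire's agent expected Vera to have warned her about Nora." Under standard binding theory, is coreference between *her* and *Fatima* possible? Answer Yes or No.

Yes

*Fatima* is an R-expression; Principle C requires it to be free (not bound by any c-commanding expression).
— her: object of the clause headed by 'warned'; the pronoun does not c-command the R-expression — coreference allowed.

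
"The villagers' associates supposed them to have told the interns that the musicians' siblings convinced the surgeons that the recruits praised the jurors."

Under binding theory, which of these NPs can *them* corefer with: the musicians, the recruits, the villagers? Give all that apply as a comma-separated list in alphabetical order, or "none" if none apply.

*them* is a pronoun; Principle B requires it to be free in its binding domain — the matrix clause.
— the musicians: possessor inside the subject DP of the clause headed by 'convinced'; is c-commanded by the pronoun; coreference would bind this R-expression — blocked (Principle C).
— the recruits: subject of the clause headed by 'praised'; is c-commanded by the pronoun; coreference would bind this R-expression — blocked (Principle C).
— the villagers: possessor inside the subject DP of the matrix clause; does not c-command the pronoun — Principle B does not apply; allowed.

the villagers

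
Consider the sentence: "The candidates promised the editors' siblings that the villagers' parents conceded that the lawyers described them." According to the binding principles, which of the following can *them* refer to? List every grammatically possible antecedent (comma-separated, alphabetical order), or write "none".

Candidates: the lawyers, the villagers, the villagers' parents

the villagers, the villagers' parents

*them* is a pronoun; Principle B requires it to be free in its binding domain — the clause headed by 'described'.
— the lawyers: subject of the clause headed by 'described'; c-commands the pronoun within its binding domain — blocked (Principle B).
— the villagers: possessor inside the subject DP of the clause headed by 'conceded'; does not c-command the pronoun — Principle B does not apply; allowed.
— the villagers' parents: subject of the clause headed by 'conceded'; c-commands the pronoun but lies outside its binding domain — allowed.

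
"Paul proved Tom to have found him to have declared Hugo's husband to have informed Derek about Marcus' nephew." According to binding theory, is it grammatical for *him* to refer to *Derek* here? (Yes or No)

*Derek* is an R-expression; Principle C requires it to be free (not bound by any c-commanding expression).
— him: subject of the clause headed by 'declared'; the pronoun c-commands the R-expression — coreference blocked (Principle C).

No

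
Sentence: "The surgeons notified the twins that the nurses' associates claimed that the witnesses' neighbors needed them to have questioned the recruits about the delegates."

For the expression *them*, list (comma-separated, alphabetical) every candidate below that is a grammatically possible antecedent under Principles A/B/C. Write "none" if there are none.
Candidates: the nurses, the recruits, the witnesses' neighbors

*them* is a pronoun; Principle B requires it to be free in its binding domain — the clause headed by 'needed'.
— the nurses: possessor inside the subject DP of the clause headed by 'claimed'; does not c-command the pronoun — Principle B does not apply; allowed.
— the recruits: object of the clause headed by 'questioned'; is c-commanded by the pronoun; coreference would bind this R-expression — blocked (Principle C).
— the witnesses' neighbors: subject of the clause headed by 'needed'; c-commands the pronoun within its binding domain — blocked (Principle B).

the nurses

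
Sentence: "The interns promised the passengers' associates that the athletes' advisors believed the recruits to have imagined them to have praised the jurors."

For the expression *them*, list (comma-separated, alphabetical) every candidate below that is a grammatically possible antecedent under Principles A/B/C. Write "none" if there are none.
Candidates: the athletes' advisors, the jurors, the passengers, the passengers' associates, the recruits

*them* is a pronoun; Principle B requires it to be free in its binding domain — the clause headed by 'imagined'.
— the athletes' advisors: subject of the clause headed by 'believed'; c-commands the pronoun but lies outside its binding domain — allowed.
— the jurors: object of the clause headed by 'praised'; is c-commanded by the pronoun; coreference would bind this R-expression — blocked (Principle C).
— the passengers: possessor inside the object DP of the matrix clause; does not c-command the pronoun — Principle B does not apply; allowed.
— the passengers' associates: object of the matrix clause; c-commands the pronoun but lies outside its binding domain — allowed.
— the recruits: subject of the clause headed by 'imagined'; c-commands the pronoun within its binding domain — blocked (Principle B).

the athletes' advisors, the passengers, the passengers' associates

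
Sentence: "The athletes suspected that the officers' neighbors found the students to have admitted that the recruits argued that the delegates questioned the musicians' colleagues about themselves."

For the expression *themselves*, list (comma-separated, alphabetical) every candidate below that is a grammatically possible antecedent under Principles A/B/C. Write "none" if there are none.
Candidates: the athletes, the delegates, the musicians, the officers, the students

the delegates

*themselves* is a reflexive; Principle A requires it to be bound within its binding domain — the clause headed by 'questioned'.
— the athletes: subject of the matrix clause; c-commands the reflexive but lies outside its binding domain — cannot bind it (Principle A).
— the delegates: subject of the clause headed by 'questioned'; c-commands the reflexive within its binding domain — allowed (Principle A).
— the musicians: possessor inside the object DP of the clause headed by 'questioned'; does not c-command the reflexive — cannot bind it (Principle A).
— the officers: possessor inside the subject DP of the clause headed by 'found'; does not c-command the reflexive — cannot bind it (Principle A).
— the students: subject of the clause headed by 'admitted'; c-commands the reflexive but lies outside its binding domain — cannot bind it (Principle A).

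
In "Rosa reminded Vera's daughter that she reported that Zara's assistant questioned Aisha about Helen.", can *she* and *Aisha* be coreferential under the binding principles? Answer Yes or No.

*Aisha* is an R-expression; Principle C requires it to be free (not bound by any c-commanding expression).
— she: subject of the clause headed by 'reported'; the pronoun c-commands the R-expression — coreference blocked (Principle C).

No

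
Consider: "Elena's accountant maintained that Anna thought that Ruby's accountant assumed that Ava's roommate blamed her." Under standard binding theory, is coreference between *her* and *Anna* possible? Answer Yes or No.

Yes

*Anna* is an R-expression; Principle C requires it to be free (not bound by any c-commanding expression).
— her: object of the clause headed by 'blamed'; the pronoun does not c-command the R-expression — coreference allowed.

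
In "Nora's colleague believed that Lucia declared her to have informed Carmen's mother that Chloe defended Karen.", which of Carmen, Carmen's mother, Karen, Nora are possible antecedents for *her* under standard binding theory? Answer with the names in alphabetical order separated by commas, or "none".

*her* is a pronoun; Principle B requires it to be free in its binding domain — the clause headed by 'declared'.
— Carmen: possessor inside the object DP of the clause headed by 'informed'; is c-commanded by the pronoun; coreference would bind this R-expression — blocked (Principle C).
— Carmen's mother: object of the clause headed by 'informed'; is c-commanded by the pronoun; coreference would bind this R-expression — blocked (Principle C).
— Karen: object of the clause headed by 'defended'; is c-commanded by the pronoun; coreference would bind this R-expression — blocked (Principle C).
— Nora: possessor inside the subject DP of the matrix clause; does not c-command the pronoun — Principle B does not apply; allowed.

Nora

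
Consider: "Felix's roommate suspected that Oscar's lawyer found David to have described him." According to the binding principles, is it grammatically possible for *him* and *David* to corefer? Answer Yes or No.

No

*him* is a pronoun; Principle B requires it to be free in its binding domain — the clause headed by 'described'.
— David: subject of the clause headed by 'described'; c-commands the pronoun within its binding domain — blocked (Principle B).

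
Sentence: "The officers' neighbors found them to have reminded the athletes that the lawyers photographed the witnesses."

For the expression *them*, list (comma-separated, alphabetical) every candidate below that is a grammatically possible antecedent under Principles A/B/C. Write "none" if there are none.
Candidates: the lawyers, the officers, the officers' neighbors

the officers

*them* is a pronoun; Principle B requires it to be free in its binding domain — the matrix clause.
— the lawyers: subject of the clause headed by 'photographed'; is c-commanded by the pronoun; coreference would bind this R-expression — blocked (Principle C).
— the officers: possessor inside the subject DP of the matrix clause; does not c-command the pronoun — Principle B does not apply; allowed.
— the officers' neighbors: subject of the matrix clause; c-commands the pronoun within its binding domain — blocked (Principle B).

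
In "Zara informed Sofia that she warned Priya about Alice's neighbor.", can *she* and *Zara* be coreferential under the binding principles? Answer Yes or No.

*Zara* is an R-expression; Principle C requires it to be free (not bound by any c-commanding expression).
— she: subject of the clause headed by 'warned'; the pronoun does not c-command the R-expression — coreference allowed.

Yes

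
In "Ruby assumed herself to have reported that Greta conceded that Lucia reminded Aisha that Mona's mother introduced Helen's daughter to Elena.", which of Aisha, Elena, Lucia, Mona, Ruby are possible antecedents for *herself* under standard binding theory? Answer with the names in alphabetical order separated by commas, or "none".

*herself* is a reflexive; Principle A requires it to be bound within its binding domain — the matrix clause.
— Aisha: object of the clause headed by 'reminded'; does not c-command the reflexive — cannot bind it (Principle A).
— Elena: second object of the clause headed by 'introduced'; does not c-command the reflexive — cannot bind it (Principle A).
— Lucia: subject of the clause headed by 'reminded'; does not c-command the reflexive — cannot bind it (Principle A).
— Mona: possessor inside the subject DP of the clause headed by 'introduced'; does not c-command the reflexive — cannot bind it (Principle A).
— Ruby: subject of the matrix clause; c-commands the reflexive within its binding domain — allowed (Principle A).

Ruby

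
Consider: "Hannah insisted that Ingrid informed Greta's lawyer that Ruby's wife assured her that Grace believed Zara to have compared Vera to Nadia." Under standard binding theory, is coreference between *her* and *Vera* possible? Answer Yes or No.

*Vera* is an R-expression; Principle C requires it to be free (not bound by any c-commanding expression).
— her: object of the clause headed by 'assured'; the pronoun c-commands the R-expression — coreference blocked (Principle C).

No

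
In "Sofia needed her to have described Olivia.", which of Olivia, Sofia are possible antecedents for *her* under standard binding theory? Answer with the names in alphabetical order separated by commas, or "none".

*her* is a pronoun; Principle B requires it to be free in its binding domain — the matrix clause.
— Olivia: object of the clause headed by 'described'; is c-commanded by the pronoun; coreference would bind this R-expression — blocked (Principle C).
— Sofia: subject of the matrix clause; c-commands the pronoun within its binding domain — blocked (Principle B).

none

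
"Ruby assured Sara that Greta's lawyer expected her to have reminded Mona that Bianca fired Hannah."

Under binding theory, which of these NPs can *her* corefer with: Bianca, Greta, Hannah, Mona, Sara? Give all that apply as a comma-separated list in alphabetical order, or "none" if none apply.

*her* is a pronoun; Principle B requires it to be free in its binding domain — the clause headed by 'expected'.
— Bianca: subject of the clause headed by 'fired'; is c-commanded by the pronoun; coreference would bind this R-expression — blocked (Principle C).
— Greta: possessor inside the subject DP of the clause headed by 'expected'; does not c-command the pronoun — Principle B does not apply; allowed.
— Hannah: object of the clause headed by 'fired'; is c-commanded by the pronoun; coreference would bind this R-expression — blocked (Principle C).
— Mona: object of the clause headed by 'reminded'; is c-commanded by the pronoun; coreference would bind this R-expression — blocked (Principle C).
— Sara: object of the matrix clause; c-commands the pronoun but lies outside its binding domain — allowed.

Greta, Sara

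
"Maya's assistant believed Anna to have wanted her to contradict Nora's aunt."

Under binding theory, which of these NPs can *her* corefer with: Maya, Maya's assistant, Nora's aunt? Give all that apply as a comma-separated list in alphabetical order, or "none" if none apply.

*her* is a pronoun; Principle B requires it to be free in its binding domain — the clause headed by 'wanted'.
— Maya: possessor inside the subject DP of the matrix clause; does not c-command the pronoun — Principle B does not apply; allowed.
— Maya's assistant: subject of the matrix clause; c-commands the pronoun but lies outside its binding domain — allowed.
— Nora's aunt: object of the clause headed by 'contradict'; is c-commanded by the pronoun; coreference would bind this R-expression — blocked (Principle C).

Maya, Maya's assistant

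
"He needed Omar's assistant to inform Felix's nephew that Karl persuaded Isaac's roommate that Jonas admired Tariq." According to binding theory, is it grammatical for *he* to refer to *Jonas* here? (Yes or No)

*Jonas* is an R-expression; Principle C requires it to be free (not bound by any c-commanding expression).
— he: subject of the matrix clause; the pronoun c-commands the R-expression — coreference blocked (Principle C).

No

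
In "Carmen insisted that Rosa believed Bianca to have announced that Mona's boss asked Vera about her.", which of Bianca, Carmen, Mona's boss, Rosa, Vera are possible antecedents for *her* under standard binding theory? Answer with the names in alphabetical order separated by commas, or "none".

Bianca, Carmen, Rosa

*her* is a pronoun; Principle B requires it to be free in its binding domain — the clause headed by 'asked'.
— Bianca: subject of the clause headed by 'announced'; c-commands the pronoun but lies outside its binding domain — allowed.
— Carmen: subject of the matrix clause; c-commands the pronoun but lies outside its binding domain — allowed.
— Mona's boss: subject of the clause headed by 'asked'; c-commands the pronoun within its binding domain — blocked (Principle B).
— Rosa: subject of the clause headed by 'believed'; c-commands the pronoun but lies outside its binding domain — allowed.
— Vera: object of the clause headed by 'asked'; c-commands the pronoun within its binding domain — blocked (Principle B).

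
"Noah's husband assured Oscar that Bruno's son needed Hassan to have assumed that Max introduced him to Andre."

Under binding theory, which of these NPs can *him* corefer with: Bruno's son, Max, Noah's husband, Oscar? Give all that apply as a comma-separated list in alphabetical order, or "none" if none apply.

Bruno's son, Noah's husband, Oscar

*him* is a pronoun; Principle B requires it to be free in its binding domain — the clause headed by 'introduced'.
— Bruno's son: subject of the clause headed by 'needed'; c-commands the pronoun but lies outside its binding domain — allowed.
— Max: subject of the clause headed by 'introduced'; c-commands the pronoun within its binding domain — blocked (Principle B).
— Noah's husband: subject of the matrix clause; c-commands the pronoun but lies outside its binding domain — allowed.
— Oscar: object of the matrix clause; c-commands the pronoun but lies outside its binding domain — allowed.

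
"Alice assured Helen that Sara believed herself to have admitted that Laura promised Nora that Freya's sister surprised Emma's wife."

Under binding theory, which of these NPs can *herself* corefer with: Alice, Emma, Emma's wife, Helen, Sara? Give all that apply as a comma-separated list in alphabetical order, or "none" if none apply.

Sara

*herself* is a reflexive; Principle A requires it to be bound within its binding domain — the clause headed by 'believed'.
— Alice: subject of the matrix clause; c-commands the reflexive but lies outside its binding domain — cannot bind it (Principle A).
— Emma: possessor inside the object DP of the clause headed by 'surprised'; does not c-command the reflexive — cannot bind it (Principle A).
— Emma's wife: object of the clause headed by 'surprised'; does not c-command the reflexive — cannot bind it (Principle A).
— Helen: object of the matrix clause; c-commands the reflexive but lies outside its binding domain — cannot bind it (Principle A).
— Sara: subject of the clause headed by 'believed'; c-commands the reflexive within its binding domain — allowed (Principle A).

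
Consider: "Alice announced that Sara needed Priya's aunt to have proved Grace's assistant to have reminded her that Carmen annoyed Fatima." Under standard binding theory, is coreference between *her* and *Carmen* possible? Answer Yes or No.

*Carmen* is an R-expression; Principle C requires it to be free (not bound by any c-commanding expression).
— her: object of the clause headed by 'reminded'; the pronoun c-commands the R-expression — coreference blocked (Principle C).

No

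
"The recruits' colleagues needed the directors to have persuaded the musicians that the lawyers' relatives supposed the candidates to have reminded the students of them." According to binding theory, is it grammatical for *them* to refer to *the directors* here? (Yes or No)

*the directors* is an R-expression; Principle C requires it to be free (not bound by any c-commanding expression).
— them: second object of the clause headed by 'reminded'; the pronoun does not c-command the R-expression — coreference allowed.

Yes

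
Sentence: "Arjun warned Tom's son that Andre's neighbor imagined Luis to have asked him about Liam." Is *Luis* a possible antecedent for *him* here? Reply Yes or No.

*him* is a pronoun; Principle B requires it to be free in its binding domain — the clause headed by 'asked'.
— Luis: subject of the clause headed by 'asked'; c-commands the pronoun within its binding domain — blocked (Principle B).

No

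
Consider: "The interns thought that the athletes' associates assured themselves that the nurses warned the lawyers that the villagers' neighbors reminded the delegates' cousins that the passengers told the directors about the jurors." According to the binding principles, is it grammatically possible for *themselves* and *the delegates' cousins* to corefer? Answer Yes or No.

No

*themselves* is a reflexive; Principle A requires it to be bound within its binding domain — the clause headed by 'assured'.
— the delegates' cousins: object of the clause headed by 'reminded'; does not c-command the reflexive — cannot bind it (Principle A).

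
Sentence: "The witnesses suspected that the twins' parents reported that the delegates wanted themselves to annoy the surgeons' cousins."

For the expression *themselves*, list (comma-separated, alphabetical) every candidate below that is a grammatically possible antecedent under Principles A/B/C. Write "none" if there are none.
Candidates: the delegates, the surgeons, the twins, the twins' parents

*themselves* is a reflexive; Principle A requires it to be bound within its binding domain — the clause headed by 'wanted'.
— the delegates: subject of the clause headed by 'wanted'; c-commands the reflexive within its binding domain — allowed (Principle A).
— the surgeons: possessor inside the object DP of the clause headed by 'annoy'; does not c-command the reflexive — cannot bind it (Principle A).
— the twins: possessor inside the subject DP of the clause headed by 'reported'; does not c-command the reflexive — cannot bind it (Principle A).
— the twins' parents: subject of the clause headed by 'reported'; c-commands the reflexive but lies outside its binding domain — cannot bind it (Principle A).

the delegates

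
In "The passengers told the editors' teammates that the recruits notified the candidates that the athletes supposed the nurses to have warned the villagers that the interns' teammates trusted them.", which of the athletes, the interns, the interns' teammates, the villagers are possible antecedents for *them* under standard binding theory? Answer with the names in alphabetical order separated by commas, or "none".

the athletes, the interns, the villagers

*them* is a pronoun; Principle B requires it to be free in its binding domain — the clause headed by 'trusted'.
— the athletes: subject of the clause headed by 'supposed'; c-commands the pronoun but lies outside its binding domain — allowed.
— the interns: possessor inside the subject DP of the clause headed by 'trusted'; does not c-command the pronoun — Principle B does not apply; allowed.
— the interns' teammates: subject of the clause headed by 'trusted'; c-commands the pronoun within its binding domain — blocked (Principle B).
— the villagers: object of the clause headed by 'warned'; c-commands the pronoun but lies outside its binding domain — allowed.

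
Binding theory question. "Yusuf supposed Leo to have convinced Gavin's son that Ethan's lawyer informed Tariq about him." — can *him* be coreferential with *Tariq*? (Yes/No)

No

*him* is a pronoun; Principle B requires it to be free in its binding domain — the clause headed by 'informed'.
— Tariq: object of the clause headed by 'informed'; c-commands the pronoun within its binding domain — blocked (Principle B).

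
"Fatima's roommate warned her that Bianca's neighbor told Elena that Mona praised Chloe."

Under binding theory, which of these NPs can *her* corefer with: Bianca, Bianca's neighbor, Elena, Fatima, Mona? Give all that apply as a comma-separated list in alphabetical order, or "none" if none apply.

Fatima

*her* is a pronoun; Principle B requires it to be free in its binding domain — the matrix clause.
— Bianca: possessor inside the subject DP of the clause headed by 'told'; is c-commanded by the pronoun; coreference would bind this R-expression — blocked (Principle C).
— Bianca's neighbor: subject of the clause headed by 'told'; is c-commanded by the pronoun; coreference would bind this R-expression — blocked (Principle C).
— Elena: object of the clause headed by 'told'; is c-commanded by the pronoun; coreference would bind this R-expression — blocked (Principle C).
— Fatima: possessor inside the subject DP of the matrix clause; does not c-command the pronoun — Principle B does not apply; allowed.
— Mona: subject of the clause headed by 'praised'; is c-commanded by the pronoun; coreference would bind this R-expression — blocked (Principle C).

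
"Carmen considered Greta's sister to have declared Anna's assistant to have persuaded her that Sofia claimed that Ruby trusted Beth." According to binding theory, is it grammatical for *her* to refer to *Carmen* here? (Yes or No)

*Carmen* is an R-expression; Principle C requires it to be free (not bound by any c-commanding expression).
— her: object of the clause headed by 'persuaded'; the pronoun does not c-command the R-expression — coreference allowed.

Yes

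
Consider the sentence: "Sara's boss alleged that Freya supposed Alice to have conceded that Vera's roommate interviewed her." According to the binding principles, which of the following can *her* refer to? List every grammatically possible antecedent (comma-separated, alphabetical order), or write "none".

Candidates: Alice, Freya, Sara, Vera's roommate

Alice, Freya, Sara

*her* is a pronoun; Principle B requires it to be free in its binding domain — the clause headed by 'interviewed'.
— Alice: subject of the clause headed by 'conceded'; c-commands the pronoun but lies outside its binding domain — allowed.
— Freya: subject of the clause headed by 'supposed'; c-commands the pronoun but lies outside its binding domain — allowed.
— Sara: possessor inside the subject DP of the matrix clause; does not c-command the pronoun — Principle B does not apply; allowed.
— Vera's roommate: subject of the clause headed by 'interviewed'; c-commands the pronoun within its binding domain — blocked (Principle B).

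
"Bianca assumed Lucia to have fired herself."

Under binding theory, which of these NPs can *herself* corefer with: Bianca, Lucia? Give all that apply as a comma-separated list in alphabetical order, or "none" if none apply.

*herself* is a reflexive; Principle A requires it to be bound within its binding domain — the clause headed by 'fired'.
— Bianca: subject of the matrix clause; c-commands the reflexive but lies outside its binding domain — cannot bind it (Principle A).
— Lucia: subject of the clause headed by 'fired'; c-commands the reflexive within its binding domain — allowed (Principle A).

Lucia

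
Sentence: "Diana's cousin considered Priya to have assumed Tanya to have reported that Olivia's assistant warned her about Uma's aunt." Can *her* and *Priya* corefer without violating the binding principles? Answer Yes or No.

*Priya* is an R-expression; Principle C requires it to be free (not bound by any c-commanding expression).
— her: object of the clause headed by 'warned'; the pronoun does not c-command the R-expression — coreference allowed.

Yes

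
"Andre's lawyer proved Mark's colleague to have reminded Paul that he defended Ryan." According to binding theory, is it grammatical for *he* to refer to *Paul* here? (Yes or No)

*Paul* is an R-expression; Principle C requires it to be free (not bound by any c-commanding expression).
— he: subject of the clause headed by 'defended'; the pronoun does not c-command the R-expression — coreference allowed.

Yes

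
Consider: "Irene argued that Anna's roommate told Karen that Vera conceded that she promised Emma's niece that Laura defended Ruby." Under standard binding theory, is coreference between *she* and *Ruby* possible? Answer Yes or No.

*Ruby* is an R-expression; Principle C requires it to be free (not bound by any c-commanding expression).
— she: subject of the clause headed by 'promised'; the pronoun c-commands the R-expression — coreference blocked (Principle C).

No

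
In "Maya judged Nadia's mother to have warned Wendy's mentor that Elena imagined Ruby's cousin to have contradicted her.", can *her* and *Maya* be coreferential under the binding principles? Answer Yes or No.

*Maya* is an R-expression; Principle C requires it to be free (not bound by any c-commanding expression).
— her: object of the clause headed by 'contradicted'; the pronoun does not c-command the R-expression — coreference allowed.

Yes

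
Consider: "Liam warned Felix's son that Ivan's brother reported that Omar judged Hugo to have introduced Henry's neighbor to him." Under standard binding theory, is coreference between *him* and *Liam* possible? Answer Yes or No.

Yes

*Liam* is an R-expression; Principle C requires it to be free (not bound by any c-commanding expression).
— him: second object of the clause headed by 'introduced'; the pronoun does not c-command the R-expression — coreference allowed.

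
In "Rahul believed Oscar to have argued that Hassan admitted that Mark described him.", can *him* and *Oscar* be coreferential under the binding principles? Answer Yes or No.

Yes

*Oscar* is an R-expression; Principle C requires it to be free (not bound by any c-commanding expression).
— him: object of the clause headed by 'described'; the pronoun does not c-command the R-expression — coreference allowed.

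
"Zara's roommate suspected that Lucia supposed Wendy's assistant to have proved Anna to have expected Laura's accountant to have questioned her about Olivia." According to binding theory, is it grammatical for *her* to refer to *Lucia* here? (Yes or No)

Yes

*Lucia* is an R-expression; Principle C requires it to be free (not bound by any c-commanding expression).
— her: object of the clause headed by 'questioned'; the pronoun does not c-command the R-expression — coreference allowed.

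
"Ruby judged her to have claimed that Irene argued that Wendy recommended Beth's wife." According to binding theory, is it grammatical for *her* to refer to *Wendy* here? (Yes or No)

No

*Wendy* is an R-expression; Principle C requires it to be free (not bound by any c-commanding expression).
— her: subject of the clause headed by 'claimed'; the pronoun c-commands the R-expression — coreference blocked (Principle C).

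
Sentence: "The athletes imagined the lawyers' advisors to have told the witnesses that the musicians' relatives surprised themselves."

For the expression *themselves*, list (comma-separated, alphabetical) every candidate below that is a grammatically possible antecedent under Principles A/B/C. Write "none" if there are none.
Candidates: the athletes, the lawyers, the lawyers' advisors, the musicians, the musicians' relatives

the musicians' relatives

*themselves* is a reflexive; Principle A requires it to be bound within its binding domain — the clause headed by 'surprised'.
— the athletes: subject of the matrix clause; c-commands the reflexive but lies outside its binding domain — cannot bind it (Principle A).
— the lawyers: possessor inside the subject DP of the clause headed by 'told'; does not c-command the reflexive — cannot bind it (Principle A).
— the lawyers' advisors: subject of the clause headed by 'told'; c-commands the reflexive but lies outside its binding domain — cannot bind it (Principle A).
— the musicians: possessor inside the subject DP of the clause headed by 'surprised'; does not c-command the reflexive — cannot bind it (Principle A).
— the musicians' relatives: subject of the clause headed by 'surprised'; c-commands the reflexive within its binding domain — allowed (Principle A).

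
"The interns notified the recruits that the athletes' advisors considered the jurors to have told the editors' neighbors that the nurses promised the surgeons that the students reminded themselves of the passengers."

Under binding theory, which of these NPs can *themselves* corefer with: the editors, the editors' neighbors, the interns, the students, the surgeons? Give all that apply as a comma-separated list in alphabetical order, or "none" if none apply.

the students

*themselves* is a reflexive; Principle A requires it to be bound within its binding domain — the clause headed by 'reminded'.
— the editors: possessor inside the object DP of the clause headed by 'told'; does not c-command the reflexive — cannot bind it (Principle A).
— the editors' neighbors: object of the clause headed by 'told'; c-commands the reflexive but lies outside its binding domain — cannot bind it (Principle A).
— the interns: subject of the matrix clause; c-commands the reflexive but lies outside its binding domain — cannot bind it (Principle A).
— the students: subject of the clause headed by 'reminded'; c-commands the reflexive within its binding domain — allowed (Principle A).
— the surgeons: object of the clause headed by 'promised'; c-commands the reflexive but lies outside its binding domain — cannot bind it (Principle A).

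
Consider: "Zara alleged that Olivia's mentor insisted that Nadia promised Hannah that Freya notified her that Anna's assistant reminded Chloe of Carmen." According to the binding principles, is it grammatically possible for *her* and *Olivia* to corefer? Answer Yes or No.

Yes

*her* is a pronoun; Principle B requires it to be free in its binding domain — the clause headed by 'notified'.
— Olivia: possessor inside the subject DP of the clause headed by 'insisted'; does not c-command the pronoun — Principle B does not apply; allowed.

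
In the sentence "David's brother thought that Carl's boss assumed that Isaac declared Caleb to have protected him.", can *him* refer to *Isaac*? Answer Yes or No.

*him* is a pronoun; Principle B requires it to be free in its binding domain — the clause headed by 'protected'.
— Isaac: subject of the clause headed by 'declared'; c-commands the pronoun but lies outside its binding domain — allowed.

Yes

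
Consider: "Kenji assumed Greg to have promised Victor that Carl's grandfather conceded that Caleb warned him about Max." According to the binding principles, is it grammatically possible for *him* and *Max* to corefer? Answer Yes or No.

*him* is a pronoun; Principle B requires it to be free in its binding domain — the clause headed by 'warned'.
— Max: second object of the clause headed by 'warned'; is c-commanded by the pronoun; coreference would bind this R-expression — blocked (Principle C).

No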